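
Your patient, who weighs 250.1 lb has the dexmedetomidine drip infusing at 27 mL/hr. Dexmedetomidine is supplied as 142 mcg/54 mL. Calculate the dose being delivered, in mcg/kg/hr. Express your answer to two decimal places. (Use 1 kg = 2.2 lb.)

Weight = 250.1 lb ÷ 2.2 lb/kg = 113.6818 kg
Concentration = 142 mcg ÷ 54 mL = 2.62963 mcg/mL
Drug rate = 27 mL/hr × 2.62963 mcg/mL = 71 mcg/hr
71 mcg/hr ÷ 113.6818 kg = 0.6245502 mcg/kg/hr

0.62 mcg/kg/hr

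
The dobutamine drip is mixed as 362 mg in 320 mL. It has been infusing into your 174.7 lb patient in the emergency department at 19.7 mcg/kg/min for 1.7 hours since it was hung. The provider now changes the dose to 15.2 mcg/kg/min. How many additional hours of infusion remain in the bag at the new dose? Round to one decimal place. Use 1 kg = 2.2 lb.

Initial rate:
Weight = 174.7 lb ÷ 2.2 lb/kg = 79.40909 kg
Dose = 19.7 mcg/kg/min × 79.40909 kg = 1564.359 mcg/min
1564.359 mcg/min × 60 min/hr = 93861.55 mcg/hr
Concentration = 362 mg ÷ 320 mL = 1.13125 mg/mL = 1131.25 mcg/mL
Rate = 93861.55 mcg/hr ÷ 1131.25 mcg/mL = 82.97153 mL/hr
Volume infused so far = 82.97153 mL/hr × 1.7 hr = 141.0516 mL
Volume remaining = 320 − 141.0516 = 178.9484 mL
New rate:
Dose = 15.2 mcg/kg/min × 79.40909 kg = 1207.018 mcg/min
1207.018 mcg/min × 60 min/hr = 72421.09 mcg/hr
Rate = 72421.09 mcg/hr ÷ 1131.25 mcg/mL = 64.01864 mL/hr
Time remaining = 178.9484 mL ÷ 64.01864 mL/hr = 2.795254 hr

2.8 hours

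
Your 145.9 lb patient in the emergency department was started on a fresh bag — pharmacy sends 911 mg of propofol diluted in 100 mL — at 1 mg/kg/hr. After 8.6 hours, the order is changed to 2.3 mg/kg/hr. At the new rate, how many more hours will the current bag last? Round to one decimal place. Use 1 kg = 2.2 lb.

2.2 hours

Initial rate:
Weight = 145.9 lb ÷ 2.2 lb/kg = 66.31818 kg
Dose = 1 mg/kg/hr × 66.31818 kg = 66.31818 mg/hr
Concentration = 911 mg ÷ 100 mL = 9.11 mg/mL
Rate = 66.31818 mg/hr ÷ 9.11 mg/mL = 7.279713 mL/hr
Volume infused so far = 7.279713 mL/hr × 8.6 hr = 62.60553 mL
Volume remaining = 100 − 62.60553 = 37.39447 mL
New rate:
Dose = 2.3 mg/kg/hr × 66.31818 kg = 152.5318 mg/hr
Rate = 152.5318 mg/hr ÷ 9.11 mg/mL = 16.74334 mL/hr
Time remaining = 37.39447 mL ÷ 16.74334 mL/hr = 2.233394 hr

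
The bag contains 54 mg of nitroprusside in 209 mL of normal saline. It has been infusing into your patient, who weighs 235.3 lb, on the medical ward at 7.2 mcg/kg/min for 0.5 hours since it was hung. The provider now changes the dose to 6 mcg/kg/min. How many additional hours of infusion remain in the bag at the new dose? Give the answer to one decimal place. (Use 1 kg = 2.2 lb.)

Initial rate:
Weight = 235.3 lb ÷ 2.2 lb/kg = 106.9545 kg
Dose = 7.2 mcg/kg/min × 106.9545 kg = 770.0727 mcg/min
770.0727 mcg/min × 60 min/hr = 46204.36 mcg/hr
Concentration = 54 mg ÷ 209 mL = 0.2583732 mg/mL = 258.3732 mcg/mL
Rate = 46204.36 mcg/hr ÷ 258.3732 mcg/mL = 178.828 mL/hr
Volume infused so far = 178.828 mL/hr × 0.5 hr = 89.414 mL
Volume remaining = 209 − 89.414 = 119.586 mL
New rate:
Dose = 6 mcg/kg/min × 106.9545 kg = 641.7273 mcg/min
641.7273 mcg/min × 60 min/hr = 38503.64 mcg/hr
Rate = 38503.64 mcg/hr ÷ 258.3732 mcg/mL = 149.0233 mL/hr
Time remaining = 119.586 mL ÷ 149.0233 mL/hr = 0.8024649 hr

0.8 hours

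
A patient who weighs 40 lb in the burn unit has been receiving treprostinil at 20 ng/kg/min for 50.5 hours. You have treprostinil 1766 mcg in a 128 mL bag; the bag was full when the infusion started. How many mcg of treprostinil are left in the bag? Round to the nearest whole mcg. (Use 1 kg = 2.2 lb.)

664 mcg

Weight = 40 lb ÷ 2.2 lb/kg = 18.18182 kg
Dose = 20 ng/kg/min × 18.18182 kg = 363.6364 ng/min
363.6364 ng/min × 60 min/hr = 21818.18 ng/hr
Concentration = 1766 mcg ÷ 128 mL = 13.79688 mcg/mL = 13796.88 ng/mL
Rate = 21818.18 ng/hr ÷ 13796.88 ng/mL = 1.581386 mL/hr
Volume infused = 1.581386 mL/hr × 50.5 hr = 79.85998 mL
Volume remaining = 128 − 79.85998 = 48.14002 mL
Drug remaining = 48.14002 mL × 13796.88 ng/mL = 664181.8 ng = 664.1818 mcg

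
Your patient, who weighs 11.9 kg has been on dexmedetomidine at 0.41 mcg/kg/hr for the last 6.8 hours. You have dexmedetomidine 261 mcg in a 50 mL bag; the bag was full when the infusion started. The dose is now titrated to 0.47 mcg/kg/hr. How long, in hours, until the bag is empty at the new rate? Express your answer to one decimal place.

Initial rate:
Dose = 0.41 mcg/kg/hr × 11.9 kg = 4.879 mcg/hr
Concentration = 261 mcg ÷ 50 mL = 5.22 mcg/mL
Rate = 4.879 mcg/hr ÷ 5.22 mcg/mL = 0.9346743 mL/hr
Volume infused so far = 0.9346743 mL/hr × 6.8 hr = 6.355785 mL
Volume remaining = 50 − 6.355785 = 43.64421 mL
New rate:
Dose = 0.47 mcg/kg/hr × 11.9 kg = 5.593 mcg/hr
Rate = 5.593 mcg/hr ÷ 5.22 mcg/mL = 1.071456 mL/hr
Time remaining = 43.64421 mL ÷ 1.071456 mL/hr = 40.73356 hr

40.7 hours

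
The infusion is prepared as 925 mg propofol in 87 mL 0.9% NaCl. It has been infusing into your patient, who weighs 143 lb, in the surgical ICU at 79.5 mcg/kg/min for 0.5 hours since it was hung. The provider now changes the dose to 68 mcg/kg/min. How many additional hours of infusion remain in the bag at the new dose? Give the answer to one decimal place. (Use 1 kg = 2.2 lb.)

Initial rate:
Weight = 143 lb ÷ 2.2 lb/kg = 65 kg
Dose = 79.5 mcg/kg/min × 65 kg = 5167.5 mcg/min
5167.5 mcg/min × 60 min/hr = 310050 mcg/hr
Concentration = 925 mg ÷ 87 mL = 10.63218 mg/mL = 10632.18 mcg/mL
Rate = 310050 mcg/hr ÷ 10632.18 mcg/mL = 29.16146 mL/hr
Volume infused so far = 29.16146 mL/hr × 0.5 hr = 14.58073 mL
Volume remaining = 87 − 14.58073 = 72.41927 mL
New rate:
Dose = 68 mcg/kg/min × 65 kg = 4420 mcg/min
4420 mcg/min × 60 min/hr = 265200 mcg/hr
Rate = 265200 mcg/hr ÷ 10632.18 mcg/mL = 24.94314 mL/hr
Time remaining = 72.41927 mL ÷ 24.94314 mL/hr = 2.903375 hr

2.9 hours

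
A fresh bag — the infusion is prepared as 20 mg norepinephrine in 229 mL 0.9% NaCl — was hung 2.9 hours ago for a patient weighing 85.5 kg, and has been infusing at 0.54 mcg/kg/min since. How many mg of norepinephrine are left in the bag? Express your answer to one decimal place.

12.0 mg

Dose = 0.54 mcg/kg/min × 85.5 kg = 46.17 mcg/min
46.17 mcg/min × 60 min/hr = 2770.2 mcg/hr
Concentration = 20 mg ÷ 229 mL = 0.08733624 mg/mL = 87.33624 mcg/mL
Rate = 2770.2 mcg/hr ÷ 87.33624 mcg/mL = 31.71879 mL/hr
Volume infused = 31.71879 mL/hr × 2.9 hr = 91.98449 mL
Volume remaining = 229 − 91.98449 = 137.0155 mL
Drug remaining = 137.0155 mL × 87.33624 mcg/mL = 11966.42 mcg = 11.96642 mg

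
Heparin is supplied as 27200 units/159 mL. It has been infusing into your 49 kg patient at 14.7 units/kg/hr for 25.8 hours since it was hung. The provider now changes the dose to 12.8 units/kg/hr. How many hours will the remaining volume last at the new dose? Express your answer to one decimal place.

13.7 hours

Initial rate:
Dose = 14.7 units/kg/hr × 49 kg = 720.3 units/hr
Concentration = 27200 units ÷ 159 mL = 171.0692 units/mL
Rate = 720.3 units/hr ÷ 171.0692 units/mL = 4.210577 mL/hr
Volume infused so far = 4.210577 mL/hr × 25.8 hr = 108.6329 mL
Volume remaining = 159 − 108.6329 = 50.36711 mL
New rate:
Dose = 12.8 units/kg/hr × 49 kg = 627.2 units/hr
Rate = 627.2 units/hr ÷ 171.0692 units/mL = 3.666353 mL/hr
Time remaining = 50.36711 mL ÷ 3.666353 mL/hr = 13.73766 hr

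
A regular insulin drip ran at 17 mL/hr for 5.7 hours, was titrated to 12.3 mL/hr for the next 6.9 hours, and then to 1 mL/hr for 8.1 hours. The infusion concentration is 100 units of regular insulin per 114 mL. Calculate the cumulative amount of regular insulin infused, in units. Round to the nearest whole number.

Concentration = 100 units ÷ 114 mL = 0.877193 units/mL
Stage 1: 17 mL/hr × 5.7 hr = 96.9 mL → 96.9 mL × 0.877193 units/mL = 85 units
Stage 2: 12.3 mL/hr × 6.9 hr = 84.87 mL → 84.87 mL × 0.877193 units/mL = 74.44737 units
Stage 3: 1 mL/hr × 8.1 hr = 8.1 mL → 8.1 mL × 0.877193 units/mL = 7.105263 units
Total = 85 + 74.44737 + 7.105263 = 166.5526 units

167 units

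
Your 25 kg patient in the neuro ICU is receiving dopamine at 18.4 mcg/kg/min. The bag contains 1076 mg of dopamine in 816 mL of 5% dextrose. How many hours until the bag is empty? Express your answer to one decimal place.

39.0 hours

Dose = 18.4 mcg/kg/min × 25 kg = 460 mcg/min
460 mcg/min × 60 min/hr = 27600 mcg/hr
Concentration = 1076 mg ÷ 816 mL = 1.318627 mg/mL = 1318.627 mcg/mL
Rate = 27600 mcg/hr ÷ 1318.627 mcg/mL = 20.93086 mL/hr
Duration = 816 mL ÷ 20.93086 mL/hr = 38.98551 hr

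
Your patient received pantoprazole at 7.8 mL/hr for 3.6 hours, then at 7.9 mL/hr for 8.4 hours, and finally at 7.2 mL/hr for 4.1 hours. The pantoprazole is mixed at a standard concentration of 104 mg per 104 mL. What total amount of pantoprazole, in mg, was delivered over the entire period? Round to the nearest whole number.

Concentration = 104 mg ÷ 104 mL = 1 mg/mL
Stage 1: 7.8 mL/hr × 3.6 hr = 28.08 mL → 28.08 mL × 1 mg/mL = 28.08 mg
Stage 2: 7.9 mL/hr × 8.4 hr = 66.36 mL → 66.36 mL × 1 mg/mL = 66.36 mg
Stage 3: 7.2 mL/hr × 4.1 hr = 29.52 mL → 29.52 mL × 1 mg/mL = 29.52 mg
Total = 28.08 + 66.36 + 29.52 = 123.96 mg

124 mg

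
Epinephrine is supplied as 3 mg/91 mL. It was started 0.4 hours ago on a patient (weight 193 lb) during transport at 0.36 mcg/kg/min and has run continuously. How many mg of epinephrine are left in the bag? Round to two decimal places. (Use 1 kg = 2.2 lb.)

2.24 mg

Weight = 193 lb ÷ 2.2 lb/kg = 87.72727 kg
Dose = 0.36 mcg/kg/min × 87.72727 kg = 31.58182 mcg/min
31.58182 mcg/min × 60 min/hr = 1894.909 mcg/hr
Concentration = 3 mg ÷ 91 mL = 0.03296703 mg/mL = 32.96703 mcg/mL
Rate = 1894.909 mcg/hr ÷ 32.96703 mcg/mL = 57.47891 mL/hr
Volume infused = 57.47891 mL/hr × 0.4 hr = 22.99156 mL
Volume remaining = 91 − 22.99156 = 68.00844 mL
Drug remaining = 68.00844 mL × 32.96703 mcg/mL = 2242.036 mcg = 2.242036 mg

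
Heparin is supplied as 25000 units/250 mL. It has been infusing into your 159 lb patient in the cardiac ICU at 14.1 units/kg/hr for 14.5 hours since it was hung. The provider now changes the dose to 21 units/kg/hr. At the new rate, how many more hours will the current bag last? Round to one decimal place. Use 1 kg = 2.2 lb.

Initial rate:
Weight = 159 lb ÷ 2.2 lb/kg = 72.27273 kg
Dose = 14.1 units/kg/hr × 72.27273 kg = 1019.045 units/hr
Concentration = 25000 units ÷ 250 mL = 100 units/mL
Rate = 1019.045 units/hr ÷ 100 units/mL = 10.19045 mL/hr
Volume infused so far = 10.19045 mL/hr × 14.5 hr = 147.7616 mL
Volume remaining = 250 − 147.7616 = 102.2384 mL
New rate:
Dose = 21 units/kg/hr × 72.27273 kg = 1517.727 units/hr
Rate = 1517.727 units/hr ÷ 100 units/mL = 15.17727 mL/hr
Time remaining = 102.2384 mL ÷ 15.17727 mL/hr = 6.736283 hr

6.7 hours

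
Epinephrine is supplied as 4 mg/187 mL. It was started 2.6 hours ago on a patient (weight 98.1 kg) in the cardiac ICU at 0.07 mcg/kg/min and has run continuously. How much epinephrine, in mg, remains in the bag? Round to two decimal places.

2.93 mg

Dose = 0.07 mcg/kg/min × 98.1 kg = 6.867 mcg/min
6.867 mcg/min × 60 min/hr = 412.02 mcg/hr
Concentration = 4 mg ÷ 187 mL = 0.02139037 mg/mL = 21.39037 mcg/mL
Rate = 412.02 mcg/hr ÷ 21.39037 mcg/mL = 19.26193 mL/hr
Volume infused = 19.26193 mL/hr × 2.6 hr = 50.08103 mL
Volume remaining = 187 − 50.08103 = 136.919 mL
Drug remaining = 136.919 mL × 21.39037 mcg/mL = 2928.748 mcg = 2.928748 mg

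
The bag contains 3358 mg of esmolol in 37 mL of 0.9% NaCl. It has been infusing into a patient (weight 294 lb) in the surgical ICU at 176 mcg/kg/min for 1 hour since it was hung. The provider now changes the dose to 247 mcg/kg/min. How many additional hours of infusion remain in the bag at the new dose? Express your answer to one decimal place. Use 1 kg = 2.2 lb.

1.0 hours

Initial rate:
Weight = 294 lb ÷ 2.2 lb/kg = 133.6364 kg
Dose = 176 mcg/kg/min × 133.6364 kg = 23520 mcg/min
23520 mcg/min × 60 min/hr = 1411200 mcg/hr
Concentration = 3358 mg ÷ 37 mL = 90.75676 mg/mL = 90756.76 mcg/mL
Rate = 1411200 mcg/hr ÷ 90756.76 mcg/mL = 15.54926 mL/hr
Volume infused so far = 15.54926 mL/hr × 1 hr = 15.54926 mL
Volume remaining = 37 − 15.54926 = 21.45074 mL
New rate:
Dose = 247 mcg/kg/min × 133.6364 kg = 33008.18 mcg/min
33008.18 mcg/min × 60 min/hr = 1980491 mcg/hr
Rate = 1980491 mcg/hr ÷ 90756.76 mcg/mL = 21.82197 mL/hr
Time remaining = 21.45074 mL ÷ 21.82197 mL/hr = 0.9829886 hr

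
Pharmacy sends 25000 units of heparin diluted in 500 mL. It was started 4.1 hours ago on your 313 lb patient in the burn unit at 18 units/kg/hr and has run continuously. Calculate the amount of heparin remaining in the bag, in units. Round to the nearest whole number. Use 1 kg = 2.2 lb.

14500 units

Weight = 313 lb ÷ 2.2 lb/kg = 142.2727 kg
Dose = 18 units/kg/hr × 142.2727 kg = 2560.909 units/hr
Concentration = 25000 units ÷ 500 mL = 50 units/mL
Rate = 2560.909 units/hr ÷ 50 units/mL = 51.21818 mL/hr
Volume infused = 51.21818 mL/hr × 4.1 hr = 209.9945 mL
Volume remaining = 500 − 209.9945 = 290.0055 mL
Drug remaining = 290.0055 mL × 50 units/mL = 14500.27 units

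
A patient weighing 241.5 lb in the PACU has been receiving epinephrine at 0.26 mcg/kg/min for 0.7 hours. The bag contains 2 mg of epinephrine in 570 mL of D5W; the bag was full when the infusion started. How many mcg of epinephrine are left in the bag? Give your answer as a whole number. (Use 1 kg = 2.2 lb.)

801 mcg

Weight = 241.5 lb ÷ 2.2 lb/kg = 109.7727 kg
Dose = 0.26 mcg/kg/min × 109.7727 kg = 28.54091 mcg/min
28.54091 mcg/min × 60 min/hr = 1712.455 mcg/hr
Concentration = 2 mg ÷ 570 mL = 0.003508772 mg/mL = 3.508772 mcg/mL
Rate = 1712.455 mcg/hr ÷ 3.508772 mcg/mL = 488.0495 mL/hr
Volume infused = 488.0495 mL/hr × 0.7 hr = 341.6347 mL
Volume remaining = 570 − 341.6347 = 228.3653 mL
Drug remaining = 228.3653 mL × 3.508772 mcg/mL = 801.2818 mcg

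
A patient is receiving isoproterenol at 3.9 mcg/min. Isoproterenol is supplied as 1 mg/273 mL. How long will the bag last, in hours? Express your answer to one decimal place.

3.9 mcg/min × 60 min/hr = 234 mcg/hr
Concentration = 1 mg ÷ 273 mL = 0.003663004 mg/mL = 3.663004 mcg/mL
Rate = 234 mcg/hr ÷ 3.663004 mcg/mL = 63.882 mL/hr
Duration = 273 mL ÷ 63.882 mL/hr = 4.273504 hr

4.3 hours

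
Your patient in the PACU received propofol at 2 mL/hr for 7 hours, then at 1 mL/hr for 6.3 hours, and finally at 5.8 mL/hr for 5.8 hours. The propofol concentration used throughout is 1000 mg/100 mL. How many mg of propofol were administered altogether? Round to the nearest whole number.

Concentration = 1000 mg ÷ 100 mL = 10 mg/mL
Stage 1: 2 mL/hr × 7 hr = 14 mL → 14 mL × 10 mg/mL = 140 mg
Stage 2: 1 mL/hr × 6.3 hr = 6.3 mL → 6.3 mL × 10 mg/mL = 63 mg
Stage 3: 5.8 mL/hr × 5.8 hr = 33.64 mL → 33.64 mL × 10 mg/mL = 336.4 mg
Total = 140 + 63 + 336.4 = 539.4 mg

539 mg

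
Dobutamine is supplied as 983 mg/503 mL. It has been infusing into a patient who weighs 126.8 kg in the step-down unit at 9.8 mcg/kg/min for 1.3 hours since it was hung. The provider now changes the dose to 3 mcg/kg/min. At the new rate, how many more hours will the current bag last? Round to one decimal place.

Initial rate:
Dose = 9.8 mcg/kg/min × 126.8 kg = 1242.64 mcg/min
1242.64 mcg/min × 60 min/hr = 74558.4 mcg/hr
Concentration = 983 mg ÷ 503 mL = 1.954274 mg/mL = 1954.274 mcg/mL
Rate = 74558.4 mcg/hr ÷ 1954.274 mcg/mL = 38.15145 mL/hr
Volume infused so far = 38.15145 mL/hr × 1.3 hr = 49.59688 mL
Volume remaining = 503 − 49.59688 = 453.4031 mL
New rate:
Dose = 3 mcg/kg/min × 126.8 kg = 380.4 mcg/min
380.4 mcg/min × 60 min/hr = 22824 mcg/hr
Rate = 22824 mcg/hr ÷ 1954.274 mcg/mL = 11.67902 mL/hr
Time remaining = 453.4031 mL ÷ 11.67902 mL/hr = 38.82203 hr

38.8 hours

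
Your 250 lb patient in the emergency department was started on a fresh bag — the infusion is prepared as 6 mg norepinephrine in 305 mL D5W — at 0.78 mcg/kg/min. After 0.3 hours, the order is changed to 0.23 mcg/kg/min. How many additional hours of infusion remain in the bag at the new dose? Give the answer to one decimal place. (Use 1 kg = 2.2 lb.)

2.8 hours

Initial rate:
Weight = 250 lb ÷ 2.2 lb/kg = 113.6364 kg
Dose = 0.78 mcg/kg/min × 113.6364 kg = 88.63636 mcg/min
88.63636 mcg/min × 60 min/hr = 5318.182 mcg/hr
Concentration = 6 mg ÷ 305 mL = 0.01967213 mg/mL = 19.67213 mcg/mL
Rate = 5318.182 mcg/hr ÷ 19.67213 mcg/mL = 270.3409 mL/hr
Volume infused so far = 270.3409 mL/hr × 0.3 hr = 81.10227 mL
Volume remaining = 305 − 81.10227 = 223.8977 mL
New rate:
Dose = 0.23 mcg/kg/min × 113.6364 kg = 26.13636 mcg/min
26.13636 mcg/min × 60 min/hr = 1568.182 mcg/hr
Rate = 1568.182 mcg/hr ÷ 19.67213 mcg/mL = 79.71591 mL/hr
Time remaining = 223.8977 mL ÷ 79.71591 mL/hr = 2.808696 hr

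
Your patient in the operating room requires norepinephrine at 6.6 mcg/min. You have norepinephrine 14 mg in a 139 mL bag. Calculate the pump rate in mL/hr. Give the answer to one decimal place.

6.6 mcg/min × 60 min/hr = 396 mcg/hr
Concentration = 14 mg ÷ 139 mL = 0.1007194 mg/mL = 100.7194 mcg/mL
Rate = 396 mcg/hr ÷ 100.7194 mcg/mL = 3.931714 mL/hr

3.9 mL/hr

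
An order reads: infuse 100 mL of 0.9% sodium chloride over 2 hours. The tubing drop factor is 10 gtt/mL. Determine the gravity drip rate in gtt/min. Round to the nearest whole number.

100 mL ÷ (2 hr × 60 = 120 min) = 0.8333333 mL/min
0.8333333 mL/min × 10 gtt/mL = 8.333333 gtt/min

8 gtt/min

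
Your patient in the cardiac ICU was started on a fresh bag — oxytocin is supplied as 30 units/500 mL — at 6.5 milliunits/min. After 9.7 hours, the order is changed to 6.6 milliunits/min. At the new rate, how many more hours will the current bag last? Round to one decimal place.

Initial rate:
6.5 milliunits/min × 60 min/hr = 390 milliunits/hr
Concentration = 30 units ÷ 500 mL = 0.06 units/mL = 60 milliunits/mL
Rate = 390 milliunits/hr ÷ 60 milliunits/mL = 6.5 mL/hr
Volume infused so far = 6.5 mL/hr × 9.7 hr = 63.05 mL
Volume remaining = 500 − 63.05 = 436.95 mL
New rate:
6.6 milliunits/min × 60 min/hr = 396 milliunits/hr
Rate = 396 milliunits/hr ÷ 60 milliunits/mL = 6.6 mL/hr
Time remaining = 436.95 mL ÷ 6.6 mL/hr = 66.20455 hr

66.2 hours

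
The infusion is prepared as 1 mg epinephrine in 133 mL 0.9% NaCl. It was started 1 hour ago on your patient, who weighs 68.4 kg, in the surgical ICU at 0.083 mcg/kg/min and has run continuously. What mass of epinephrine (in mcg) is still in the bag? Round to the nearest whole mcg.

659 mcg

Dose = 0.083 mcg/kg/min × 68.4 kg = 5.6772 mcg/min
5.6772 mcg/min × 60 min/hr = 340.632 mcg/hr
Concentration = 1 mg ÷ 133 mL = 0.007518797 mg/mL = 7.518797 mcg/mL
Rate = 340.632 mcg/hr ÷ 7.518797 mcg/mL = 45.30406 mL/hr
Volume infused = 45.30406 mL/hr × 1 hr = 45.30406 mL
Volume remaining = 133 − 45.30406 = 87.69594 mL
Drug remaining = 87.69594 mL × 7.518797 mcg/mL = 659.368 mcg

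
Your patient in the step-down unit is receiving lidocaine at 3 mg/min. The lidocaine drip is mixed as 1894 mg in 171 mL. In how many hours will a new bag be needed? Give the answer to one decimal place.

3 mg/min × 60 min/hr = 180 mg/hr
Concentration = 1894 mg ÷ 171 mL = 11.07602 mg/mL
Rate = 180 mg/hr ÷ 11.07602 mg/mL = 16.25132 mL/hr
Duration = 171 mL ÷ 16.25132 mL/hr = 10.52222 hr

10.5 hours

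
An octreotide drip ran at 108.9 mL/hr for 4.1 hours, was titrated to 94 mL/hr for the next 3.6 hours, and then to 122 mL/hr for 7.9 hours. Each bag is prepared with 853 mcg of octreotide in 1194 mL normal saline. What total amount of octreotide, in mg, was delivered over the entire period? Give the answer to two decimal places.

1.25 mg

Concentration = 853 mcg ÷ 1194 mL = 0.7144054 mcg/mL
Stage 1: 108.9 mL/hr × 4.1 hr = 446.49 mL → 446.49 mL × 0.7144054 mcg/mL = 318.9748 mcg
Stage 2: 94 mL/hr × 3.6 hr = 338.4 mL → 338.4 mL × 0.7144054 mcg/mL = 241.7548 mcg
Stage 3: 122 mL/hr × 7.9 hr = 963.8 mL → 963.8 mL × 0.7144054 mcg/mL = 688.5439 mcg
Total = 318.9748 + 241.7548 + 688.5439 = 1249.274 mcg = 1.249274 mg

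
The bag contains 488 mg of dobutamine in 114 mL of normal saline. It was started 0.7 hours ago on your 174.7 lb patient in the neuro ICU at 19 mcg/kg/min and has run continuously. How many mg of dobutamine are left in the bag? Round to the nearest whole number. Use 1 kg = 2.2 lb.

425 mg

Weight = 174.7 lb ÷ 2.2 lb/kg = 79.40909 kg
Dose = 19 mcg/kg/min × 79.40909 kg = 1508.773 mcg/min
1508.773 mcg/min × 60 min/hr = 90526.36 mcg/hr
Concentration = 488 mg ÷ 114 mL = 4.280702 mg/mL = 4280.702 mcg/mL
Rate = 90526.36 mcg/hr ÷ 4280.702 mcg/mL = 21.14755 mL/hr
Volume infused = 21.14755 mL/hr × 0.7 hr = 14.80329 mL
Volume remaining = 114 − 14.80329 = 99.19671 mL
Drug remaining = 99.19671 mL × 4280.702 mcg/mL = 424631.5 mcg = 424.6315 mg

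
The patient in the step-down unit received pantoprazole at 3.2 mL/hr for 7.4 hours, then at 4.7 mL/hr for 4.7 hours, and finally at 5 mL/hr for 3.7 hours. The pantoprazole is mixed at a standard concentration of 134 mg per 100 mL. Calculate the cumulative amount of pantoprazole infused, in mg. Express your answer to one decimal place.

86.1 mg

Concentration = 134 mg ÷ 100 mL = 1.34 mg/mL
Stage 1: 3.2 mL/hr × 7.4 hr = 23.68 mL → 23.68 mL × 1.34 mg/mL = 31.7312 mg
Stage 2: 4.7 mL/hr × 4.7 hr = 22.09 mL → 22.09 mL × 1.34 mg/mL = 29.6006 mg
Stage 3: 5 mL/hr × 3.7 hr = 18.5 mL → 18.5 mL × 1.34 mg/mL = 24.79 mg
Total = 31.7312 + 29.6006 + 24.79 = 86.1218 mg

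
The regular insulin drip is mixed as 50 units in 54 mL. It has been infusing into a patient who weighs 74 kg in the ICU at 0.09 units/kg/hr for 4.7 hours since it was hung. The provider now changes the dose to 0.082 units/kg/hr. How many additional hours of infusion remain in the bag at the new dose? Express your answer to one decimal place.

3.1 hours

Initial rate:
Dose = 0.09 units/kg/hr × 74 kg = 6.66 units/hr
Concentration = 50 units ÷ 54 mL = 0.9259259 units/mL
Rate = 6.66 units/hr ÷ 0.9259259 units/mL = 7.1928 mL/hr
Volume infused so far = 7.1928 mL/hr × 4.7 hr = 33.80616 mL
Volume remaining = 54 − 33.80616 = 20.19384 mL
New rate:
Dose = 0.082 units/kg/hr × 74 kg = 6.068 units/hr
Rate = 6.068 units/hr ÷ 0.9259259 units/mL = 6.55344 mL/hr
Time remaining = 20.19384 mL ÷ 6.55344 mL/hr = 3.081411 hr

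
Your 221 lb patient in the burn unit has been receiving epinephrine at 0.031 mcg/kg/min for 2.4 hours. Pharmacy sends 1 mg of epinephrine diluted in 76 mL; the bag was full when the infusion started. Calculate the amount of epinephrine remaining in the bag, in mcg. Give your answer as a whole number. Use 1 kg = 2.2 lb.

552 mcg

Weight = 221 lb ÷ 2.2 lb/kg = 100.4545 kg
Dose = 0.031 mcg/kg/min × 100.4545 kg = 3.114091 mcg/min
3.114091 mcg/min × 60 min/hr = 186.8455 mcg/hr
Concentration = 1 mg ÷ 76 mL = 0.01315789 mg/mL = 13.15789 mcg/mL
Rate = 186.8455 mcg/hr ÷ 13.15789 mcg/mL = 14.20025 mL/hr
Volume infused = 14.20025 mL/hr × 2.4 hr = 34.08061 mL
Volume remaining = 76 − 34.08061 = 41.91939 mL
Drug remaining = 41.91939 mL × 13.15789 mcg/mL = 551.5709 mcg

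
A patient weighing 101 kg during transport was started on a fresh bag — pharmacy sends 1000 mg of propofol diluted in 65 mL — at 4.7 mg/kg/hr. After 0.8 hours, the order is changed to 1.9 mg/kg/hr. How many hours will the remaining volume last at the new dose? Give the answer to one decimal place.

3.2 hours

Initial rate:
Dose = 4.7 mg/kg/hr × 101 kg = 474.7 mg/hr
Concentration = 1000 mg ÷ 65 mL = 15.38462 mg/mL
Rate = 474.7 mg/hr ÷ 15.38462 mg/mL = 30.8555 mL/hr
Volume infused so far = 30.8555 mL/hr × 0.8 hr = 24.6844 mL
Volume remaining = 65 − 24.6844 = 40.3156 mL
New rate:
Dose = 1.9 mg/kg/hr × 101 kg = 191.9 mg/hr
Rate = 191.9 mg/hr ÷ 15.38462 mg/mL = 12.4735 mL/hr
Time remaining = 40.3156 mL ÷ 12.4735 mL/hr = 3.2321 hr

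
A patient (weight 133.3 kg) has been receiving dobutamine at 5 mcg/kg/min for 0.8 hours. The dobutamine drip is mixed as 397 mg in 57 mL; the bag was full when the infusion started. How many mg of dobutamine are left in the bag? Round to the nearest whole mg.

Dose = 5 mcg/kg/min × 133.3 kg = 666.5 mcg/min
666.5 mcg/min × 60 min/hr = 39990 mcg/hr
Concentration = 397 mg ÷ 57 mL = 6.964912 mg/mL = 6964.912 mcg/mL
Rate = 39990 mcg/hr ÷ 6964.912 mcg/mL = 5.741637 mL/hr
Volume infused = 5.741637 mL/hr × 0.8 hr = 4.59331 mL
Volume remaining = 57 − 4.59331 = 52.40669 mL
Drug remaining = 52.40669 mL × 6964.912 mcg/mL = 365008 mcg = 365.008 mg

365 mg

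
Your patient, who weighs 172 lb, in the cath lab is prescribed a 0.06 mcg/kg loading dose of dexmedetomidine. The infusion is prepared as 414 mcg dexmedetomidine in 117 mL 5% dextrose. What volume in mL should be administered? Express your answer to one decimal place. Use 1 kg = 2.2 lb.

1.3 mL

Weight = 172 lb ÷ 2.2 lb/kg = 78.18182 kg
Dose = 0.06 mcg/kg × 78.18182 kg = 4.690909 mcg
Concentration = 414 mcg ÷ 117 mL = 3.538462 mcg/mL
Volume = 4.690909 mcg ÷ 3.538462 mcg/mL = 1.325692 mL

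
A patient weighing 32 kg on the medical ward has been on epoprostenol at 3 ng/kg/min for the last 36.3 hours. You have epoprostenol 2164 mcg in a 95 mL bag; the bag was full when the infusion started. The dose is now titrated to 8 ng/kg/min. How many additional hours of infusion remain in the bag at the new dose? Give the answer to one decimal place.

Initial rate:
Dose = 3 ng/kg/min × 32 kg = 96 ng/min
96 ng/min × 60 min/hr = 5760 ng/hr
Concentration = 2164 mcg ÷ 95 mL = 22.77895 mcg/mL = 22778.95 ng/mL
Rate = 5760 ng/hr ÷ 22778.95 ng/mL = 0.2528651 mL/hr
Volume infused so far = 0.2528651 mL/hr × 36.3 hr = 9.179002 mL
Volume remaining = 95 − 9.179002 = 85.821 mL
New rate:
Dose = 8 ng/kg/min × 32 kg = 256 ng/min
256 ng/min × 60 min/hr = 15360 ng/hr
Rate = 15360 ng/hr ÷ 22778.95 ng/mL = 0.6743068 mL/hr
Time remaining = 85.821 mL ÷ 0.6743068 mL/hr = 127.2729 hr

127.3 hours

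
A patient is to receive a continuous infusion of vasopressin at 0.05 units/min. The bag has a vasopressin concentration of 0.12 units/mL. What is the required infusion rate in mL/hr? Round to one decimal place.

25.0 mL/hr

0.05 units/min × 60 min/hr = 3 units/hr
Rate = 3 units/hr ÷ 0.12 units/mL = 25 mL/hr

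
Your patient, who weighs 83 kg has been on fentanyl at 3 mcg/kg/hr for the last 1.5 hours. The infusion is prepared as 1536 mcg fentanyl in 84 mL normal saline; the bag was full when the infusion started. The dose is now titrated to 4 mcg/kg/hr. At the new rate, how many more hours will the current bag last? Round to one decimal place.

Initial rate:
Dose = 3 mcg/kg/hr × 83 kg = 249 mcg/hr
Concentration = 1536 mcg ÷ 84 mL = 18.28571 mcg/mL
Rate = 249 mcg/hr ÷ 18.28571 mcg/mL = 13.61719 mL/hr
Volume infused so far = 13.61719 mL/hr × 1.5 hr = 20.42578 mL
Volume remaining = 84 − 20.42578 = 63.57422 mL
New rate:
Dose = 4 mcg/kg/hr × 83 kg = 332 mcg/hr
Rate = 332 mcg/hr ÷ 18.28571 mcg/mL = 18.15625 mL/hr
Time remaining = 63.57422 mL ÷ 18.15625 mL/hr = 3.501506 hr

3.5 hours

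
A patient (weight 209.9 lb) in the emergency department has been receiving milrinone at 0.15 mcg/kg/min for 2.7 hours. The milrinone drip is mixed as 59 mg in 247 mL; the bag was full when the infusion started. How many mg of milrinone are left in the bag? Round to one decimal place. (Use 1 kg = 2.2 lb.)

56.7 mg

Weight = 209.9 lb ÷ 2.2 lb/kg = 95.40909 kg
Dose = 0.15 mcg/kg/min × 95.40909 kg = 14.31136 mcg/min
14.31136 mcg/min × 60 min/hr = 858.6818 mcg/hr
Concentration = 59 mg ÷ 247 mL = 0.2388664 mg/mL = 238.8664 mcg/mL
Rate = 858.6818 mcg/hr ÷ 238.8664 mcg/mL = 3.59482 mL/hr
Volume infused = 3.59482 mL/hr × 2.7 hr = 9.706015 mL
Volume remaining = 247 − 9.706015 = 237.294 mL
Drug remaining = 237.294 mL × 238.8664 mcg/mL = 56681.56 mcg = 56.68156 mg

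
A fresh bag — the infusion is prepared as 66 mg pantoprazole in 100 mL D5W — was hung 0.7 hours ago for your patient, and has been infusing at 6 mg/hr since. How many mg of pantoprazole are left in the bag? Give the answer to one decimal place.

61.8 mg

Concentration = 66 mg ÷ 100 mL = 0.66 mg/mL
Rate = 6 mg/hr ÷ 0.66 mg/mL = 9.090909 mL/hr
Volume infused = 9.090909 mL/hr × 0.7 hr = 6.363636 mL
Volume remaining = 100 − 6.363636 = 93.63636 mL
Drug remaining = 93.63636 mL × 0.66 mg/mL = 61.8 mg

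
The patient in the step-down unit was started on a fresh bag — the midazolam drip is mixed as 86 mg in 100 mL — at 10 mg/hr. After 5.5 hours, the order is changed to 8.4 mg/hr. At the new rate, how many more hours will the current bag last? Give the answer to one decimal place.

Initial rate:
Concentration = 86 mg ÷ 100 mL = 0.86 mg/mL
Rate = 10 mg/hr ÷ 0.86 mg/mL = 11.62791 mL/hr
Volume infused so far = 11.62791 mL/hr × 5.5 hr = 63.95349 mL
Volume remaining = 100 − 63.95349 = 36.04651 mL
New rate:
Rate = 8.4 mg/hr ÷ 0.86 mg/mL = 9.767442 mL/hr
Time remaining = 36.04651 mL ÷ 9.767442 mL/hr = 3.690476 hr

3.7 hours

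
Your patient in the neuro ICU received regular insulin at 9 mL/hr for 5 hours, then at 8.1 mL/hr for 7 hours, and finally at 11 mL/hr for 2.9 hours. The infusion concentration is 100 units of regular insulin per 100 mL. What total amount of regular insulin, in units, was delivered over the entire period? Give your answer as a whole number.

Concentration = 100 units ÷ 100 mL = 1 units/mL
Stage 1: 9 mL/hr × 5 hr = 45 mL → 45 mL × 1 units/mL = 45 units
Stage 2: 8.1 mL/hr × 7 hr = 56.7 mL → 56.7 mL × 1 units/mL = 56.7 units
Stage 3: 11 mL/hr × 2.9 hr = 31.9 mL → 31.9 mL × 1 units/mL = 31.9 units
Total = 45 + 56.7 + 31.9 = 133.6 units

134 units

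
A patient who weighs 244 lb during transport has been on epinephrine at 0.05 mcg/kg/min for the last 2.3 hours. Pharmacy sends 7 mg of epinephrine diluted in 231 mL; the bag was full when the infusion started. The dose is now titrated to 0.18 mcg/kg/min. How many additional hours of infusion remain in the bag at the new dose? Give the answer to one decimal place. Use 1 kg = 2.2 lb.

Initial rate:
Weight = 244 lb ÷ 2.2 lb/kg = 110.9091 kg
Dose = 0.05 mcg/kg/min × 110.9091 kg = 5.545455 mcg/min
5.545455 mcg/min × 60 min/hr = 332.7273 mcg/hr
Concentration = 7 mg ÷ 231 mL = 0.03030303 mg/mL = 30.30303 mcg/mL
Rate = 332.7273 mcg/hr ÷ 30.30303 mcg/mL = 10.98 mL/hr
Volume infused so far = 10.98 mL/hr × 2.3 hr = 25.254 mL
Volume remaining = 231 − 25.254 = 205.746 mL
New rate:
Dose = 0.18 mcg/kg/min × 110.9091 kg = 19.96364 mcg/min
19.96364 mcg/min × 60 min/hr = 1197.818 mcg/hr
Rate = 1197.818 mcg/hr ÷ 30.30303 mcg/mL = 39.528 mL/hr
Time remaining = 205.746 mL ÷ 39.528 mL/hr = 5.20507 hr

5.2 hours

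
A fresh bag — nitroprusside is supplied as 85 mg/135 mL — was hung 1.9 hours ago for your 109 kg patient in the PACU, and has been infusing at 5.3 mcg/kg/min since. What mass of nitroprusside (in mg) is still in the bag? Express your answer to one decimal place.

Dose = 5.3 mcg/kg/min × 109 kg = 577.7 mcg/min
577.7 mcg/min × 60 min/hr = 34662 mcg/hr
Concentration = 85 mg ÷ 135 mL = 0.6296296 mg/mL = 629.6296 mcg/mL
Rate = 34662 mcg/hr ÷ 629.6296 mcg/mL = 55.05141 mL/hr
Volume infused = 55.05141 mL/hr × 1.9 hr = 104.5977 mL
Volume remaining = 135 − 104.5977 = 30.40232 mL
Drug remaining = 30.40232 mL × 629.6296 mcg/mL = 19142.2 mcg = 19.1422 mg

19.1 mg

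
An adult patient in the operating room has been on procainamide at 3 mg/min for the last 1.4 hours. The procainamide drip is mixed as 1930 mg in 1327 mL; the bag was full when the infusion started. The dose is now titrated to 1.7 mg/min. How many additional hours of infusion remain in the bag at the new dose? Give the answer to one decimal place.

16.5 hours

Initial rate:
3 mg/min × 60 min/hr = 180 mg/hr
Concentration = 1930 mg ÷ 1327 mL = 1.454408 mg/mL
Rate = 180 mg/hr ÷ 1.454408 mg/mL = 123.7617 mL/hr
Volume infused so far = 123.7617 mL/hr × 1.4 hr = 173.2663 mL
Volume remaining = 1327 − 173.2663 = 1153.734 mL
New rate:
1.7 mg/min × 60 min/hr = 102 mg/hr
Rate = 102 mg/hr ÷ 1.454408 mg/mL = 70.13161 mL/hr
Time remaining = 1153.734 mL ÷ 70.13161 mL/hr = 16.45098 hr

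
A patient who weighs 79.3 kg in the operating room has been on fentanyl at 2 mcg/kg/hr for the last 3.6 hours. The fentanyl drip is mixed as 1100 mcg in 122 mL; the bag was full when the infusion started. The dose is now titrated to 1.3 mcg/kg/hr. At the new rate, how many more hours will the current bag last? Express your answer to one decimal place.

Initial rate:
Dose = 2 mcg/kg/hr × 79.3 kg = 158.6 mcg/hr
Concentration = 1100 mcg ÷ 122 mL = 9.016393 mcg/mL
Rate = 158.6 mcg/hr ÷ 9.016393 mcg/mL = 17.59018 mL/hr
Volume infused so far = 17.59018 mL/hr × 3.6 hr = 63.32465 mL
Volume remaining = 122 − 63.32465 = 58.67535 mL
New rate:
Dose = 1.3 mcg/kg/hr × 79.3 kg = 103.09 mcg/hr
Rate = 103.09 mcg/hr ÷ 9.016393 mcg/mL = 11.43362 mL/hr
Time remaining = 58.67535 mL ÷ 11.43362 mL/hr = 5.131827 hr

5.1 hours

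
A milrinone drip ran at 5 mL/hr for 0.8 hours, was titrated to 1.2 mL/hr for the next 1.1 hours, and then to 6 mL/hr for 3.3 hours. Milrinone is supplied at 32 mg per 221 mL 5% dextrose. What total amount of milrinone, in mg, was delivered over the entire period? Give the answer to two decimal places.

3.64 mg

Concentration = 32 mg ÷ 221 mL = 0.1447964 mg/mL
Stage 1: 5 mL/hr × 0.8 hr = 4 mL → 4 mL × 0.1447964 mg/mL = 0.5791855 mg
Stage 2: 1.2 mL/hr × 1.1 hr = 1.32 mL → 1.32 mL × 0.1447964 mg/mL = 0.1911312 mg
Stage 3: 6 mL/hr × 3.3 hr = 19.8 mL → 19.8 mL × 0.1447964 mg/mL = 2.866968 mg
Total = 0.5791855 + 0.1911312 + 2.866968 = 3.637285 mg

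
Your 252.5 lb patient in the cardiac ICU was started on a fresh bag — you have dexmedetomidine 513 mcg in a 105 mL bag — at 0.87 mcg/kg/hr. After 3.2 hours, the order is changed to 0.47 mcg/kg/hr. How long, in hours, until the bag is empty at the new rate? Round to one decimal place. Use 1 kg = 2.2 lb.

Initial rate:
Weight = 252.5 lb ÷ 2.2 lb/kg = 114.7727 kg
Dose = 0.87 mcg/kg/hr × 114.7727 kg = 99.85227 mcg/hr
Concentration = 513 mcg ÷ 105 mL = 4.885714 mcg/mL
Rate = 99.85227 mcg/hr ÷ 4.885714 mcg/mL = 20.4376 mL/hr
Volume infused so far = 20.4376 mL/hr × 3.2 hr = 65.40032 mL
Volume remaining = 105 − 65.40032 = 39.59968 mL
New rate:
Dose = 0.47 mcg/kg/hr × 114.7727 kg = 53.94318 mcg/hr
Rate = 53.94318 mcg/hr ÷ 4.885714 mcg/mL = 11.041 mL/hr
Time remaining = 39.59968 mL ÷ 11.041 mL/hr = 3.586602 hr

3.6 hours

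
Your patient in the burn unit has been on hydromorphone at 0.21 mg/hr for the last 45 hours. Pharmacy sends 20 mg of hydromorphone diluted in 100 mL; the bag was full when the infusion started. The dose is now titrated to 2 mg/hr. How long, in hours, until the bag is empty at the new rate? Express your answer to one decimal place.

5.3 hours

Initial rate:
Concentration = 20 mg ÷ 100 mL = 0.2 mg/mL
Rate = 0.21 mg/hr ÷ 0.2 mg/mL = 1.05 mL/hr
Volume infused so far = 1.05 mL/hr × 45 hr = 47.25 mL
Volume remaining = 100 − 47.25 = 52.75 mL
New rate:
Rate = 2 mg/hr ÷ 0.2 mg/mL = 10 mL/hr
Time remaining = 52.75 mL ÷ 10 mL/hr = 5.275 hr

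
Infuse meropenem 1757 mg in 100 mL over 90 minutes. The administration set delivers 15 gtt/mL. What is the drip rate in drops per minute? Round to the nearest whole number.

100 mL ÷ (90 min) = 1.111111 mL/min
1.111111 mL/min × 15 gtt/mL = 16.66667 gtt/min

17 gtt/min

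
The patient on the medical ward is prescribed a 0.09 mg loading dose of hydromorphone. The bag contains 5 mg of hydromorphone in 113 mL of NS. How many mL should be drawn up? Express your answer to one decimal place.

Concentration = 5 mg ÷ 113 mL = 0.04424779 mg/mL
Volume = 0.09 mg ÷ 0.04424779 mg/mL = 2.034 mL

2.0 mL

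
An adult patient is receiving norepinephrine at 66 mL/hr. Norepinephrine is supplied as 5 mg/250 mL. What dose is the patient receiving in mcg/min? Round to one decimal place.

22.0 mcg/min

Concentration = 5 mg ÷ 250 mL = 0.02 mg/mL = 20 mcg/mL
Drug rate = 66 mL/hr × 20 mcg/mL = 1320 mcg/hr
1320 mcg/hr ÷ 60 min/hr = 22 mcg/min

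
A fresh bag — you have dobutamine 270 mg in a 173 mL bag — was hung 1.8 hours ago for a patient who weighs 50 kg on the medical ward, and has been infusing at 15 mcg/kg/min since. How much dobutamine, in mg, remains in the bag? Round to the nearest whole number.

Dose = 15 mcg/kg/min × 50 kg = 750 mcg/min
750 mcg/min × 60 min/hr = 45000 mcg/hr
Concentration = 270 mg ÷ 173 mL = 1.560694 mg/mL = 1560.694 mcg/mL
Rate = 45000 mcg/hr ÷ 1560.694 mcg/mL = 28.83333 mL/hr
Volume infused = 28.83333 mL/hr × 1.8 hr = 51.9 mL
Volume remaining = 173 − 51.9 = 121.1 mL
Drug remaining = 121.1 mL × 1560.694 mcg/mL = 189000 mcg = 189 mg

189 mg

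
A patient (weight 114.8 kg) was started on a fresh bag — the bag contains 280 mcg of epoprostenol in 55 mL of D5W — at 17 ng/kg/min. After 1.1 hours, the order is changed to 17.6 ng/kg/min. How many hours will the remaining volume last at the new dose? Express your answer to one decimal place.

Initial rate:
Dose = 17 ng/kg/min × 114.8 kg = 1951.6 ng/min
1951.6 ng/min × 60 min/hr = 117096 ng/hr
Concentration = 280 mcg ÷ 55 mL = 5.090909 mcg/mL = 5090.909 ng/mL
Rate = 117096 ng/hr ÷ 5090.909 ng/mL = 23.001 mL/hr
Volume infused so far = 23.001 mL/hr × 1.1 hr = 25.3011 mL
Volume remaining = 55 − 25.3011 = 29.6989 mL
New rate:
Dose = 17.6 ng/kg/min × 114.8 kg = 2020.48 ng/min
2020.48 ng/min × 60 min/hr = 121228.8 ng/hr
Rate = 121228.8 ng/hr ÷ 5090.909 ng/mL = 23.8128 mL/hr
Time remaining = 29.6989 mL ÷ 23.8128 mL/hr = 1.247182 hr

1.2 hours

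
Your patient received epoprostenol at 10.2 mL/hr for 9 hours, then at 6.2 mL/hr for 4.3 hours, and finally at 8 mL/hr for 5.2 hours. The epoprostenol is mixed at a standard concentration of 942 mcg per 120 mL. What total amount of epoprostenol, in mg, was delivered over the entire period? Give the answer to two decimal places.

Concentration = 942 mcg ÷ 120 mL = 7.85 mcg/mL
Stage 1: 10.2 mL/hr × 9 hr = 91.8 mL → 91.8 mL × 7.85 mcg/mL = 720.63 mcg
Stage 2: 6.2 mL/hr × 4.3 hr = 26.66 mL → 26.66 mL × 7.85 mcg/mL = 209.281 mcg
Stage 3: 8 mL/hr × 5.2 hr = 41.6 mL → 41.6 mL × 7.85 mcg/mL = 326.56 mcg
Total = 720.63 + 209.281 + 326.56 = 1256.471 mcg = 1.256471 mg

1.26 mg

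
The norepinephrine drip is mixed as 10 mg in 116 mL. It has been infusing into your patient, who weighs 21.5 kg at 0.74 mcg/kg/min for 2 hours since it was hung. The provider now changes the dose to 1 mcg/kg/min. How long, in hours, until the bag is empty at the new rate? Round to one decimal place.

Initial rate:
Dose = 0.74 mcg/kg/min × 21.5 kg = 15.91 mcg/min
15.91 mcg/min × 60 min/hr = 954.6 mcg/hr
Concentration = 10 mg ÷ 116 mL = 0.0862069 mg/mL = 86.2069 mcg/mL
Rate = 954.6 mcg/hr ÷ 86.2069 mcg/mL = 11.07336 mL/hr
Volume infused so far = 11.07336 mL/hr × 2 hr = 22.14672 mL
Volume remaining = 116 − 22.14672 = 93.85328 mL
New rate:
Dose = 1 mcg/kg/min × 21.5 kg = 21.5 mcg/min
21.5 mcg/min × 60 min/hr = 1290 mcg/hr
Rate = 1290 mcg/hr ÷ 86.2069 mcg/mL = 14.964 mL/hr
Time remaining = 93.85328 mL ÷ 14.964 mL/hr = 6.271938 hr

6.3 hours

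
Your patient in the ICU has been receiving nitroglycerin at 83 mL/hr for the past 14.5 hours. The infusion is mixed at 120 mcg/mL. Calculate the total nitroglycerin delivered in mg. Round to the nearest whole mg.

Drug rate = 83 mL/hr × 120 mcg/mL = 9960 mcg/hr
Total = 9960 mcg/hr × 14.5 hr = 144420 mcg = 144.42 mg

144 mg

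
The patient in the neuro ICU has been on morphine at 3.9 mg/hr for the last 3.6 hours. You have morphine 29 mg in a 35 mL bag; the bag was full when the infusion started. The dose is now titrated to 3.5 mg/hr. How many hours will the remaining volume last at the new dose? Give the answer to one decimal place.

4.3 hours

Initial rate:
Concentration = 29 mg ÷ 35 mL = 0.8285714 mg/mL
Rate = 3.9 mg/hr ÷ 0.8285714 mg/mL = 4.706897 mL/hr
Volume infused so far = 4.706897 mL/hr × 3.6 hr = 16.94483 mL
Volume remaining = 35 − 16.94483 = 18.05517 mL
New rate:
Rate = 3.5 mg/hr ÷ 0.8285714 mg/mL = 4.224138 mL/hr
Time remaining = 18.05517 mL ÷ 4.224138 mL/hr = 4.274286 hr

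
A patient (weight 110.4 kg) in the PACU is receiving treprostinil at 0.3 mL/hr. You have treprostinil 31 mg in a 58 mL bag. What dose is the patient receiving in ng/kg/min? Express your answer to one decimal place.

Concentration = 31 mg ÷ 58 mL = 0.5344828 mg/mL = 534482.8 ng/mL
Drug rate = 0.3 mL/hr × 534482.8 ng/mL = 160344.8 ng/hr
160344.8 ng/hr ÷ 60 min/hr = 2672.414 ng/min
2672.414 ng/min ÷ 110.4 kg = 24.20665 ng/kg/min

24.2 ng/kg/min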